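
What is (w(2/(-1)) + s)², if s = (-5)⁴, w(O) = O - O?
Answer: 390625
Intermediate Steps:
w(O) = 0
s = 625
(w(2/(-1)) + s)² = (0 + 625)² = 625² = 390625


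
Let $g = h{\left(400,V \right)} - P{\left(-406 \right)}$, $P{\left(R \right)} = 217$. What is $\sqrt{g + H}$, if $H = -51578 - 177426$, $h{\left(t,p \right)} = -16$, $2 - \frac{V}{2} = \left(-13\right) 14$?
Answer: $i \sqrt{229237} \approx 478.79 i$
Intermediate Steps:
$V = 368$ ($V = 4 - 2 \left(\left(-13\right) 14\right) = 4 - -364 = 4 + 364 = 368$)
$H = -229004$ ($H = -51578 - 177426 = -229004$)
$g = -233$ ($g = -16 - 217 = -233$)
$\sqrt{g + H} = \sqrt{-233 - 229004} = \sqrt{-229237} = i \sqrt{229237}$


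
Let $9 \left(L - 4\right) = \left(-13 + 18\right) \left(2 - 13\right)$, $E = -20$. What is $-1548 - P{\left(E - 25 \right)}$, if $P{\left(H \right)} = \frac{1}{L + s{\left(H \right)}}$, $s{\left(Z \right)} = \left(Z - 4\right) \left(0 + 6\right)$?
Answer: $- \frac{4125411}{2665} \approx -1548.0$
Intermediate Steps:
$s{\left(Z \right)} = -24 + 6 Z$ ($s{\left(Z \right)} = \left(-4 + Z\right) 6 = -24 + 6 Z$)
$L = - \frac{19}{9}$ ($L = 4 + \frac{\left(-13 + 18\right) \left(2 - 13\right)}{9} = 4 + \frac{5 \left(-11\right)}{9} = 4 + \frac{1}{9} \left(-55\right) = 4 - \frac{55}{9} = - \frac{19}{9} \approx -2.1111$)
$P{\left(H \right)} = \frac{1}{- \frac{235}{9} + 6 H}$ ($P{\left(H \right)} = \frac{1}{- \frac{19}{9} + \left(-24 + 6 H\right)} = \frac{1}{- \frac{235}{9} + 6 H}$)
$-1548 - P{\left(E - 25 \right)} = -1548 - \frac{9}{-235 + 54 \left(-20 - 25\right)} = -1548 - \frac{9}{-235 + 54 \left(-45\right)} = -1548 - \frac{9}{-235 - 2430} = -1548 - \frac{9}{-2665} = -1548 - 9 \left(- \frac{1}{2665}\right) = -1548 - - \frac{9}{2665} = -1548 + \frac{9}{2665} = - \frac{4125411}{2665}$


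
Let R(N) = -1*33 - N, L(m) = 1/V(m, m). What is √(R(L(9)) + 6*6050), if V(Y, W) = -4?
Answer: √145069/2 ≈ 190.44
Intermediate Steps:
L(m) = -¼ (L(m) = 1/(-4) = -¼)
R(N) = -33 - N
√(R(L(9)) + 6*6050) = √((-33 - 1*(-¼)) + 6*6050) = √((-33 + ¼) + 36300) = √(-131/4 + 36300) = √(145069/4) = √145069/2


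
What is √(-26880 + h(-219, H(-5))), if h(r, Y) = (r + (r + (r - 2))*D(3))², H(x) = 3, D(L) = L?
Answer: √2341641 ≈ 1530.2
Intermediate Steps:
h(r, Y) = (-6 + 7*r)² (h(r, Y) = (r + (r + (r - 2))*3)² = (r + (r + (-2 + r))*3)² = (r + (-2 + 2*r)*3)² = (r + (-6 + 6*r))² = (-6 + 7*r)²)
√(-26880 + h(-219, H(-5))) = √(-26880 + (-6 + 7*(-219))²) = √(-26880 + (-6 - 1533)²) = √(-26880 + (-1539)²) = √(-26880 + 2368521) = √2341641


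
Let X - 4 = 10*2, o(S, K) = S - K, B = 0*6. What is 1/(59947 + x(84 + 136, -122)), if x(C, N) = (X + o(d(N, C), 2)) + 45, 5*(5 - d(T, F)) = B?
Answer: 1/60019 ≈ 1.6661e-5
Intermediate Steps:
B = 0
d(T, F) = 5 (d(T, F) = 5 - 1/5*0 = 5 + 0 = 5)
X = 24 (X = 4 + 10*2 = 4 + 20 = 24)
x(C, N) = 72 (x(C, N) = (24 + (5 - 1*2)) + 45 = (24 + (5 - 2)) + 45 = (24 + 3) + 45 = 27 + 45 = 72)
1/(59947 + x(84 + 136, -122)) = 1/(59947 + 72) = 1/60019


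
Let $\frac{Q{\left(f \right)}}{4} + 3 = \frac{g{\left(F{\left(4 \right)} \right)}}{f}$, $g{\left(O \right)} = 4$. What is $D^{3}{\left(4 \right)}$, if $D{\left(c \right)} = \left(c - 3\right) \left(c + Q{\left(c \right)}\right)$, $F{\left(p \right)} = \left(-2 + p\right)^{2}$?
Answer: $-64$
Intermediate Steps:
$Q{\left(f \right)} = -12 + \frac{16}{f}$ ($Q{\left(f \right)} = -12 + 4 \frac{4}{f} = -12 + \frac{16}{f}$)
$D{\left(c \right)} = \left(-3 + c\right) \left(-12 + c + \frac{16}{c}\right)$ ($D{\left(c \right)} = \left(c - 3\right) \left(c - \left(12 - \frac{16}{c}\right)\right) = \left(-3 + c\right) \left(-12 + c + \frac{16}{c}\right)$)
$D^{3}{\left(4 \right)} = \left(52 + 4^{2} - \frac{48}{4} - 60\right)^{3} = \left(52 + 16 - 12 - 60\right)^{3} = \left(-4\right)^{3} = -64$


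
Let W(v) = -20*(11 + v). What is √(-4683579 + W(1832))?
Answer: I*√4720439 ≈ 2172.7*I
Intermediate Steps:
W(v) = -220 - 20*v
√(-4683579 + W(1832)) = √(-4683579 + (-220 - 20*1832)) = √(-4683579 + (-220 - 36640)) = √(-4683579 - 36860) = √(-4720439) = I*√4720439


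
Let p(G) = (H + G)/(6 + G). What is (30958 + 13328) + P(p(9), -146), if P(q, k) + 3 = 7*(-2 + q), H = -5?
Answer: 664063/15 ≈ 44271.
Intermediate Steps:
p(G) = (-5 + G)/(6 + G)
P(q, k) = -17 + 7*q (P(q, k) = -3 + 7*(-2 + q) = -3 + (-14 + 7*q) = -17 + 7*q)
(30958 + 13328) + P(p(9), -146) = (30958 + 13328) + (-17 + 7*((-5 + 9)/(6 + 9))) = 44286 + (-17 + 7*(4/15)) = 44286 + (-17 + 28/15) = 44286 - 227/15 = 664063/15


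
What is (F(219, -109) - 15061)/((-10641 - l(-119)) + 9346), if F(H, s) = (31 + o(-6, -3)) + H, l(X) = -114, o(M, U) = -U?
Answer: 14808/1181 ≈ 12.539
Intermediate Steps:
F(H, s) = 34 + H (F(H, s) = (31 - 1*(-3)) + H = (31 + 3) + H = 34 + H)
(F(219, -109) - 15061)/((-10641 - l(-119)) + 9346) = ((34 + 219) - 15061)/((-10641 - 1*(-114)) + 9346) = (253 - 15061)/((-10641 + 114) + 9346) = -14808/(-10527 + 9346) = -14808/(-1181) = -14808*(-1/1181) = 14808/1181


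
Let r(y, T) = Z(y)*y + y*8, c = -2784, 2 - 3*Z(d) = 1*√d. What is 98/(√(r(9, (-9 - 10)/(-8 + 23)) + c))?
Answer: -98*I*√2715/2715 ≈ -1.8808*I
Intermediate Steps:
Z(d) = ⅔ - √d/3
r(y, T) = 8*y + y*(⅔ - √y/3) (r(y, T) = (⅔ - √y/3)*y + y*8 = y*(⅔ - √y/3) + 8*y = 8*y + y*(⅔ - √y/3))
98/(√(r(9, (-9 - 10)/(-8 + 23)) + c)) = 98/(√((-9^(3/2)/3 + (26/3)*9) - 2784)) = 98/(√((-⅓*27 + 78) - 2784)) = 98/(√((-9 + 78) - 2784)) = 98/(√(69 - 2784)) = 98/(√(-2715)) = 98/((I*√2715)) = 98*(-I*√2715/2715) = -98*I*√2715/2715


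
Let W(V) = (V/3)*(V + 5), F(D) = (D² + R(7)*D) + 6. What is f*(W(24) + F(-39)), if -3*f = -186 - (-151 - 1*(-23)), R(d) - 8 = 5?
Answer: 72616/3 ≈ 24205.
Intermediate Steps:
R(d) = 13 (R(d) = 8 + 5 = 13)
F(D) = 6 + D² + 13*D (F(D) = (D² + 13*D) + 6 = 6 + D² + 13*D)
W(V) = V*(5 + V)/3 (W(V) = (V*(⅓))*(5 + V) = (V/3)*(5 + V) = V*(5 + V)/3)
f = 58/3 (f = -(-186 - (-151 - 1*(-23)))/3 = -(-186 - (-151 + 23))/3 = -(-186 - 1*(-128))/3 = -(-186 + 128)/3 = -⅓*(-58) = 58/3 ≈ 19.333)
f*(W(24) + F(-39)) = 58*((⅓)*24*(5 + 24) + (6 + (-39)² + 13*(-39)))/3 = 58*((⅓)*24*29 + (6 + 1521 - 507))/3 = 58*(232 + 1020)/3 = (58/3)*1252 = 72616/3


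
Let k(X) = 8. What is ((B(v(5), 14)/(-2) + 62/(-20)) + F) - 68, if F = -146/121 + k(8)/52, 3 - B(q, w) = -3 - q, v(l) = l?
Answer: -610739/7865 ≈ -77.653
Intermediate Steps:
B(q, w) = 6 + q (B(q, w) = 3 - (-3 - q) = 3 + (3 + q) = 6 + q)
F = -1656/1573 (F = -146/121 + 8/52 = -146*1/121 + 8*(1/52) = -146/121 + 2/13 = -1656/1573 ≈ -1.0528)
((B(v(5), 14)/(-2) + 62/(-20)) + F) - 68 = (((6 + 5)/(-2) + 62/(-20)) - 1656/1573) - 68 = ((11*(-½) + 62*(-1/20)) - 1656/1573) - 68 = ((-11/2 - 31/10) - 1656/1573) - 68 = (-43/5 - 1656/1573) - 68 = -75919/7865 - 68 = -610739/7865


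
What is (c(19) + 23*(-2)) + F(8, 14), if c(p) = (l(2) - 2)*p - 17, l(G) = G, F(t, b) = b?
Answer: -49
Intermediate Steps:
c(p) = -17 (c(p) = (2 - 2)*p - 17 = 0*p - 17 = 0 - 17 = -17)
(c(19) + 23*(-2)) + F(8, 14) = (-17 + 23*(-2)) + 14 = (-17 - 46) + 14 = -63 + 14 = -49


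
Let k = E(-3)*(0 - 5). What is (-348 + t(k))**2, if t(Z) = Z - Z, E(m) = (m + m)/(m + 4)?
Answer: 121104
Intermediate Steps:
E(m) = 2*m/(4 + m) (E(m) = (2*m)/(4 + m) = 2*m/(4 + m))
k = 30 (k = (2*(-3)/(4 - 3))*(0 - 5) = (2*(-3)/1)*(-5) = (2*(-3)*1)*(-5) = -6*(-5) = 30)
t(Z) = 0
(-348 + t(k))**2 = (-348 + 0)**2 = (-348)**2 = 121104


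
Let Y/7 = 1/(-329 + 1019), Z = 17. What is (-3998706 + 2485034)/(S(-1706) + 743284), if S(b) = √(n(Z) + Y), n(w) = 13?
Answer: -776310843405120/381205062203663 + 1513672*√6194130/381205062203663 ≈ -2.0365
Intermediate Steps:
Y = 7/690 (Y = 7/(-329 + 1019) = 7/690 ≈ 0.010145)
S(b) = √6194130/690 (S(b) = √(13 + 7/690) = √(8977/690) = √6194130/690)
(-3998706 + 2485034)/(S(-1706) + 743284) = (-3998706 + 2485034)/(√6194130/690 + 743284) = -1513672/(743284 + √6194130/690)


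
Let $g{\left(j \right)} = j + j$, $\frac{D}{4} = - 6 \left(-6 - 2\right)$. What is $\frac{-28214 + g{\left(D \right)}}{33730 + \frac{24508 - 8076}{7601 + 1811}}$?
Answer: $- \frac{2518615}{3052723} \approx -0.82504$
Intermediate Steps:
$D = 192$ ($D = 4 \left(- 6 \left(-6 - 2\right)\right) = 4 \left(\left(-6\right) \left(-8\right)\right) = 4 \cdot 48 = 192$)
$g{\left(j \right)} = 2 j$
$\frac{-28214 + g{\left(D \right)}}{33730 + \frac{24508 - 8076}{7601 + 1811}} = \frac{-28214 + 2 \cdot 192}{33730 + \frac{24508 - 8076}{7601 + 1811}} = \frac{-28214 + 384}{33730 + \frac{16432}{9412}} = - \frac{27830}{33730 + 16432 \cdot \frac{1}{9412}} = - \frac{27830}{33730 + \frac{316}{181}} = - \frac{27830}{\frac{6105446}{181}} = \left(-27830\right) \frac{181}{6105446} = - \frac{2518615}{3052723}$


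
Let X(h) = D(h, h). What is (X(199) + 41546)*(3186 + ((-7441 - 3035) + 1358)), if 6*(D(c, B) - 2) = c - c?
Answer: -246462736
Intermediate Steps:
D(c, B) = 2 (D(c, B) = 2 + (c - c)/6 = 2 + (1/6)*0 = 2 + 0 = 2)
X(h) = 2
(X(199) + 41546)*(3186 + ((-7441 - 3035) + 1358)) = (2 + 41546)*(3186 + ((-7441 - 3035) + 1358)) = 41548*(3186 + (-10476 + 1358)) = 41548*(3186 - 9118) = 41548*(-5932) = -246462736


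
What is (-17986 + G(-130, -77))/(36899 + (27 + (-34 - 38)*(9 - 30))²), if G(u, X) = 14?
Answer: -4493/601355 ≈ -0.0074715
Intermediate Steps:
(-17986 + G(-130, -77))/(36899 + (27 + (-34 - 38)*(9 - 30))²) = (-17986 + 14)/(36899 + (27 + (-34 - 38)*(9 - 30))²) = -17972/(36899 + (27 - 72*(-21))²) = -17972/(36899 + (27 + 1512)²) = -17972/(36899 + 1539²) = -17972/(36899 + 2368521) = -17972/2405420 = -17972*1/2405420 = -4493/601355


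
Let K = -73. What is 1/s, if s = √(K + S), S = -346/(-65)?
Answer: -I*√285935/4399 ≈ -0.12156*I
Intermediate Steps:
S = 346/65 (S = -346*(-1/65) = 346/65 ≈ 5.3231)
s = I*√285935/65 (s = √(-73 + 346/65) = √(-4399/65) = I*√285935/65 ≈ 8.2266*I)
1/s = 1/(I*√285935/65) = -I*√285935/4399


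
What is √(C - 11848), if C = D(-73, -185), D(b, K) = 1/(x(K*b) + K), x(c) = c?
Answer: I*√58391682830/2220 ≈ 108.85*I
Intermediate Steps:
D(b, K) = 1/(K + K*b) (D(b, K) = 1/(K*b + K) = 1/(K + K*b))
C = 1/13320 (C = 1/((-185)*(1 - 73)) = -1/185/(-72) = -1/185*(-1/72) = 1/13320 ≈ 7.5075e-5)
√(C - 11848) = √(1/13320 - 11848) = √(-157815359/13320) = I*√58391682830/2220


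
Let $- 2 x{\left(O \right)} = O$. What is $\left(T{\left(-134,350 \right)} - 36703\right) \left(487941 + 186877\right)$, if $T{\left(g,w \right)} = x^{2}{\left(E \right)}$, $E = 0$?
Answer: $-24767845054$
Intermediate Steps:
$x{\left(O \right)} = - \frac{O}{2}$
$T{\left(g,w \right)} = 0$ ($T{\left(g,w \right)} = \left(\left(- \frac{1}{2}\right) 0\right)^{2} = 0^{2} = 0$)
$\left(T{\left(-134,350 \right)} - 36703\right) \left(487941 + 186877\right) = \left(0 - 36703\right) \left(487941 + 186877\right) = \left(-36703\right) 674818 = -24767845054$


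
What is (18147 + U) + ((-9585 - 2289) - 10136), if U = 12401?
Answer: 8538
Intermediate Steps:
(18147 + U) + ((-9585 - 2289) - 10136) = (18147 + 12401) + ((-9585 - 2289) - 10136) = 30548 + (-11874 - 10136) = 30548 - 22010 = 8538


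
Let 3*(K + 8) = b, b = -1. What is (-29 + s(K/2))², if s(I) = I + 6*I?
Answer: 121801/36 ≈ 3383.4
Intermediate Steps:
K = -25/3 (K = -8 + (⅓)*(-1) = -8 - ⅓ = -25/3 ≈ -8.3333)
s(I) = 7*I
(-29 + s(K/2))² = (-29 + 7*(-25/3/2))² = (-29 + 7*(-25/3*½))² = (-29 + 7*(-25/6))² = (-29 - 175/6)² = (-349/6)² = 121801/36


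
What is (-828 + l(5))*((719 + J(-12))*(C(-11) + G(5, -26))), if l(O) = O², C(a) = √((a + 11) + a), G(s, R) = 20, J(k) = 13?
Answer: -11755920 - 587796*I*√11 ≈ -1.1756e+7 - 1.9495e+6*I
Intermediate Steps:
C(a) = √(11 + 2*a) (C(a) = √((11 + a) + a) = √(11 + 2*a))
(-828 + l(5))*((719 + J(-12))*(C(-11) + G(5, -26))) = (-828 + 5²)*((719 + 13)*(√(11 + 2*(-11)) + 20)) = (-828 + 25)*(732*(√(11 - 22) + 20)) = -587796*(√(-11) + 20) = -587796*(I*√11 + 20) = -587796*(20 + I*√11) = -803*(14640 + 732*I*√11) = -11755920 - 587796*I*√11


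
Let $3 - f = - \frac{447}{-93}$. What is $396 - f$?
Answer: $\frac{12332}{31} \approx 397.81$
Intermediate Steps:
$f = - \frac{56}{31}$ ($f = 3 - - \frac{447}{-93} = 3 - \left(-447\right) \left(- \frac{1}{93}\right) = 3 - \frac{149}{31} = - \frac{56}{31} \approx -1.8065$)
$396 - f = 396 - - \frac{56}{31} = 396 + \frac{56}{31} = \frac{12332}{31}$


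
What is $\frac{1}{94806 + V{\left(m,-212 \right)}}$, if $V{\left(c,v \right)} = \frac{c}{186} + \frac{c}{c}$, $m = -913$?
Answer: $\frac{186}{17633189} \approx 1.0548 \cdot 10^{-5}$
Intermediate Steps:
$V{\left(c,v \right)} = 1 + \frac{c}{186}$ ($V{\left(c,v \right)} = c \frac{1}{186} + 1 = \frac{c}{186} + 1 = 1 + \frac{c}{186}$)
$\frac{1}{94806 + V{\left(m,-212 \right)}} = \frac{1}{94806 + \left(1 + \frac{1}{186} \left(-913\right)\right)} = \frac{1}{94806 + \left(1 - \frac{913}{186}\right)} = \frac{1}{94806 - \frac{727}{186}} = \frac{1}{\frac{17633189}{186}} = \frac{186}{17633189}$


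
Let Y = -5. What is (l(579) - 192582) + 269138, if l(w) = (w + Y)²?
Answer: 406032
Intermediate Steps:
l(w) = (-5 + w)² (l(w) = (w - 5)² = (-5 + w)²)
(l(579) - 192582) + 269138 = ((-5 + 579)² - 192582) + 269138 = (574² - 192582) + 269138 = (329476 - 192582) + 269138 = 136894 + 269138 = 406032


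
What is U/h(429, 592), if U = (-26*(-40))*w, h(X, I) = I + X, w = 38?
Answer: 39520/1021 ≈ 38.707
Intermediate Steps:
U = 39520 (U = -26*(-40)*38 = 1040*38 = 39520)
U/h(429, 592) = 39520/(592 + 429) = 39520/1021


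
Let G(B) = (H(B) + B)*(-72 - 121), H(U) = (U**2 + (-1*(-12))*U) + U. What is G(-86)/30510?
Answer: -66392/1695 ≈ -39.169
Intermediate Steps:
H(U) = U**2 + 13*U (H(U) = (U**2 + 12*U) + U = U**2 + 13*U)
G(B) = -193*B - 193*B*(13 + B) (G(B) = (B*(13 + B) + B)*(-72 - 121) = (B + B*(13 + B))*(-193) = -193*B - 193*B*(13 + B))
G(-86)/30510 = (193*(-86)*(-14 - 1*(-86)))/30510 = (193*(-86)*(-14 + 86))*(1/30510) = (193*(-86)*72)*(1/30510) = -1195056*1/30510 = -66392/1695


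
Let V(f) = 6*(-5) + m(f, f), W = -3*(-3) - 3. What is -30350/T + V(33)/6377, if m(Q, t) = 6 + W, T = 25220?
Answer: -19399591/16082794 ≈ -1.2062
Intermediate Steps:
W = 6 (W = 9 - 3 = 6)
m(Q, t) = 12 (m(Q, t) = 6 + 6 = 12)
V(f) = -18 (V(f) = 6*(-5) + 12 = -30 + 12 = -18)
-30350/T + V(33)/6377 = -30350/25220 - 18/6377 = -30350*1/25220 - 18*1/6377 = -3035/2522 - 18/6377 = -19399591/16082794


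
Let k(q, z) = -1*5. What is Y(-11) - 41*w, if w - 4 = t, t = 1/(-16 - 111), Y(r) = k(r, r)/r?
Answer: -228022/1397 ≈ -163.22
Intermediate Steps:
k(q, z) = -5
Y(r) = -5/r
t = -1/127 (t = 1/(-127) = -1/127 ≈ -0.0078740)
w = 507/127 (w = 4 - 1/127 = 507/127 ≈ 3.9921)
Y(-11) - 41*w = -5/(-11) - 41*507/127 = -5*(-1/11) - 20787/127 = 5/11 - 20787/127 = -228022/1397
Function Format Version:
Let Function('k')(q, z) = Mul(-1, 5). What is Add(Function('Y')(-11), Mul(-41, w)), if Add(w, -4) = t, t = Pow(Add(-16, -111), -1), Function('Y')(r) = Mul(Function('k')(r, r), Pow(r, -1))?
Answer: Rational(-228022, 1397) ≈ -163.22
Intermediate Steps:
Function('k')(q, z) = -5
Function('Y')(r) = Mul(-5, Pow(r, -1))
t = Rational(-1, 127) (t = Pow(-127, -1) = Rational(-1, 127) ≈ -0.0078740)
w = Rational(507, 127) (w = Add(4, Rational(-1, 127)) = Rational(507, 127) ≈ 3.9921)
Add(Function('Y')(-11), Mul(-41, w)) = Add(Mul(-5, Pow(-11, -1)), Mul(-41, Rational(507, 127))) = Add(Mul(-5, Rational(-1, 11)), Rational(-20787, 127)) = Add(Rational(5, 11), Rational(-20787, 127)) = Rational(-228022, 1397)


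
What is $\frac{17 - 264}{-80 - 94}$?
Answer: $\frac{247}{174} \approx 1.4195$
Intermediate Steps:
$\frac{17 - 264}{-80 - 94} = - \frac{247}{-174} = \left(-247\right) \left(- \frac{1}{174}\right) = \frac{247}{174}$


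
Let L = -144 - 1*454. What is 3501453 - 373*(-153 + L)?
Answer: 3781576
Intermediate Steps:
L = -598 (L = -144 - 454 = -598)
3501453 - 373*(-153 + L) = 3501453 - 373*(-153 - 598) = 3501453 - 373*(-751) = 3501453 - 1*(-280123) = 3501453 + 280123 = 3781576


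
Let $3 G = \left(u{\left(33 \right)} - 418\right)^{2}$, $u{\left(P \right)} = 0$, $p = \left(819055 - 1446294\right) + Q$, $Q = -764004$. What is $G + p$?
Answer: $- \frac{3999005}{3} \approx -1.333 \cdot 10^{6}$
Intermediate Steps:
$p = -1391243$ ($p = \left(819055 - 1446294\right) - 764004 = -627239 - 764004 = -1391243$)
$G = \frac{174724}{3}$ ($G = \frac{\left(0 - 418\right)^{2}}{3} = \frac{\left(-418\right)^{2}}{3} = \frac{1}{3} \cdot 174724 = \frac{174724}{3} \approx 58241.0$)
$G + p = \frac{174724}{3} - 1391243 = - \frac{3999005}{3}$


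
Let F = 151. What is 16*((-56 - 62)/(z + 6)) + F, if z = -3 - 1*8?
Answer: 2643/5 ≈ 528.60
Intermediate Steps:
z = -11 (z = -3 - 8 = -11)
16*((-56 - 62)/(z + 6)) + F = 16*((-56 - 62)/(-11 + 6)) + 151 = 16*(-118/(-5)) + 151 = 16*(-118*(-⅕)) + 151 = 16*(118/5) + 151 = 1888/5 + 151 = 2643/5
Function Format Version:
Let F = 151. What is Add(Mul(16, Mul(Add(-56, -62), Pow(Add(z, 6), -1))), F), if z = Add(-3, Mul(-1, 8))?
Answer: Rational(2643, 5) ≈ 528.60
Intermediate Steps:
z = -11 (z = Add(-3, -8) = -11)
Add(Mul(16, Mul(Add(-56, -62), Pow(Add(z, 6), -1))), F) = Add(Mul(16, Mul(Add(-56, -62), Pow(Add(-11, 6), -1))), 151) = Add(Mul(16, Mul(-118, Pow(-5, -1))), 151) = Add(Mul(16, Mul(-118, Rational(-1, 5))), 151) = Add(Mul(16, Rational(118, 5)), 151) = Add(Rational(1888, 5), 151) = Rational(2643, 5)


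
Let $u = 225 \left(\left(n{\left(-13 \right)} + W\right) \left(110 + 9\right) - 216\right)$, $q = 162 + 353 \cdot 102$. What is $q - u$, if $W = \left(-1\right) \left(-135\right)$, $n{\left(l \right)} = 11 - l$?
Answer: $-4172457$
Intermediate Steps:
$W = 135$
$q = 36168$ ($q = 162 + 36006 = 36168$)
$u = 4208625$ ($u = 225 \left(\left(\left(11 - -13\right) + 135\right) \left(110 + 9\right) - 216\right) = 225 \left(\left(\left(11 + 13\right) + 135\right) 119 - 216\right) = 225 \left(\left(24 + 135\right) 119 - 216\right) = 225 \left(159 \cdot 119 - 216\right) = 225 \left(18921 - 216\right) = 225 \cdot 18705 = 4208625$)
$q - u = 36168 - 4208625 = -4172457$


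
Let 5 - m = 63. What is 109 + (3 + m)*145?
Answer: -7866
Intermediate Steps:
m = -58 (m = 5 - 1*63 = 5 - 63 = -58)
109 + (3 + m)*145 = 109 + (3 - 58)*145 = 109 - 55*145 = 109 - 7975 = -7866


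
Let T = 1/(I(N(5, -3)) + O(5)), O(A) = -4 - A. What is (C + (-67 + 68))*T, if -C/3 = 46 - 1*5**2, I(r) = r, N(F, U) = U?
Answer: 31/6 ≈ 5.1667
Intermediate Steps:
C = -63 (C = -3*(46 - 1*5**2) = -3*(46 - 1*25) = -3*(46 - 25) = -3*21 = -63)
T = -1/12 (T = 1/(-3 + (-4 - 1*5)) = 1/(-3 + (-4 - 5)) = 1/(-3 - 9) = 1/(-12) = -1/12 ≈ -0.083333)
(C + (-67 + 68))*T = (-63 + (-67 + 68))*(-1/12) = (-63 + 1)*(-1/12) = -62*(-1/12) = 31/6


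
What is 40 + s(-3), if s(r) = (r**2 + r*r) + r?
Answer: 55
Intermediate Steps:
s(r) = r + 2*r**2 (s(r) = (r**2 + r**2) + r = 2*r**2 + r = r + 2*r**2)
40 + s(-3) = 40 - 3*(1 + 2*(-3)) = 40 - 3*(1 - 6) = 40 - 3*(-5) = 40 + 15 = 55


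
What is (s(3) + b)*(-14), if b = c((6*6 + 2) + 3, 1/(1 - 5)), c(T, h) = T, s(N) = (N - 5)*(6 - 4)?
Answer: -518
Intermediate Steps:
s(N) = -10 + 2*N (s(N) = (-5 + N)*2 = -10 + 2*N)
b = 41 (b = (6*6 + 2) + 3 = (36 + 2) + 3 = 38 + 3 = 41)
(s(3) + b)*(-14) = ((-10 + 2*3) + 41)*(-14) = ((-10 + 6) + 41)*(-14) = (-4 + 41)*(-14) = 37*(-14) = -518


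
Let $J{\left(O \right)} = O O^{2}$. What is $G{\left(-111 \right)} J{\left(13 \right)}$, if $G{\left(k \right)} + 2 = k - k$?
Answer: $-4394$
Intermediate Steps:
$G{\left(k \right)} = -2$ ($G{\left(k \right)} = -2 + \left(k - k\right) = -2 + 0 = -2$)
$J{\left(O \right)} = O^{3}$
$G{\left(-111 \right)} J{\left(13 \right)} = - 2 \cdot 13^{3} = \left(-2\right) 2197 = -4394$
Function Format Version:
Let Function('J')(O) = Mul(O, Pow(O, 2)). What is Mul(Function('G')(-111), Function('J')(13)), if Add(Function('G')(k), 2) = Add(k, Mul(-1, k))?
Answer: -4394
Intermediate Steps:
Function('G')(k) = -2 (Function('G')(k) = Add(-2, Add(k, Mul(-1, k))) = Add(-2, 0) = -2)
Function('J')(O) = Pow(O, 3)
Mul(Function('G')(-111), Function('J')(13)) = Mul(-2, Pow(13, 3)) = Mul(-2, 2197) = -4394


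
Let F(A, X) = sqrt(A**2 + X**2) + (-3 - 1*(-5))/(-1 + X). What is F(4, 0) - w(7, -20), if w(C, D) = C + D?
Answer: 15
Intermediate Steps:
F(A, X) = sqrt(A**2 + X**2) + 2/(-1 + X) (F(A, X) = sqrt(A**2 + X**2) + (-3 + 5)/(-1 + X) = sqrt(A**2 + X**2) + 2/(-1 + X))
F(4, 0) - w(7, -20) = (2 - sqrt(4**2 + 0**2) + 0*sqrt(4**2 + 0**2))/(-1 + 0) - (7 - 20) = (2 - sqrt(16 + 0) + 0*sqrt(16 + 0))/(-1) - 1*(-13) = -(2 - sqrt(16) + 0*sqrt(16)) + 13 = -(2 - 1*4 + 0*4) + 13 = -(2 - 4 + 0) + 13 = -1*(-2) + 13 = 2 + 13 = 15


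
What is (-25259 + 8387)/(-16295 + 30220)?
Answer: -16872/13925 ≈ -1.2116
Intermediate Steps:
(-25259 + 8387)/(-16295 + 30220) = -16872/13925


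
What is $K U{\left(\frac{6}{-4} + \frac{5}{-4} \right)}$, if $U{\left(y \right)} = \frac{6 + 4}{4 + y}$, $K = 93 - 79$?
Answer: $112$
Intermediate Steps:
$K = 14$ ($K = 93 - 79 = 14$)
$U{\left(y \right)} = \frac{10}{4 + y}$
$K U{\left(\frac{6}{-4} + \frac{5}{-4} \right)} = 14 \frac{10}{4 + \left(\frac{6}{-4} + \frac{5}{-4}\right)} = 14 \frac{10}{4 + \left(6 \left(- \frac{1}{4}\right) + 5 \left(- \frac{1}{4}\right)\right)} = 14 \frac{10}{4 - \frac{11}{4}} = 14 \frac{10}{\frac{5}{4}} = 14 \cdot 10 \cdot \frac{4}{5} = 14 \cdot 8 = 112$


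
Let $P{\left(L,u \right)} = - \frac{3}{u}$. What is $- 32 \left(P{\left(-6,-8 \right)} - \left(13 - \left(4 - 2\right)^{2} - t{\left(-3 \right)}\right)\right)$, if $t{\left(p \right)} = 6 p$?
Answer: $852$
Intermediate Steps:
$- 32 \left(P{\left(-6,-8 \right)} - \left(13 - \left(4 - 2\right)^{2} - t{\left(-3 \right)}\right)\right) = - 32 \left(- \frac{3}{-8} + \left(\left(6 \left(-3\right) + \left(4 - 2\right)^{2}\right) - 13\right)\right) = - 32 \left(\left(-3\right) \left(- \frac{1}{8}\right) - \left(31 - 4\right)\right) = - 32 \left(\frac{3}{8} + \left(\left(-18 + 4\right) - 13\right)\right) = - 32 \left(\frac{3}{8} - 27\right) = \left(-32\right) \left(- \frac{213}{8}\right) = 852$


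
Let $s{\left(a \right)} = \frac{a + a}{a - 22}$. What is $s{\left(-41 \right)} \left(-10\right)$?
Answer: $- \frac{820}{63} \approx -13.016$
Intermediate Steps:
$s{\left(a \right)} = \frac{2 a}{-22 + a}$
$s{\left(-41 \right)} \left(-10\right) = 2 \left(-41\right) \frac{1}{-22 - 41} \left(-10\right) = 2 \left(-41\right) \frac{1}{-63} \left(-10\right) = 2 \left(-41\right) \left(- \frac{1}{63}\right) \left(-10\right) = \frac{82}{63} \left(-10\right) = - \frac{820}{63}$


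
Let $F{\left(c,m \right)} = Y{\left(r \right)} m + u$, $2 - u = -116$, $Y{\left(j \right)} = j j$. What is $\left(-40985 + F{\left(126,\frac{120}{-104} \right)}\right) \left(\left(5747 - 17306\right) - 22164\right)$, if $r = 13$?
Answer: $1384733826$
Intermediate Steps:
$Y{\left(j \right)} = j^{2}$
$u = 118$ ($u = 2 - -116 = 2 + 116 = 118$)
$F{\left(c,m \right)} = 118 + 169 m$ ($F{\left(c,m \right)} = 13^{2} m + 118 = 169 m + 118 = 118 + 169 m$)
$\left(-40985 + F{\left(126,\frac{120}{-104} \right)}\right) \left(\left(5747 - 17306\right) - 22164\right) = \left(-40985 + \left(118 + 169 \frac{120}{-104}\right)\right) \left(\left(5747 - 17306\right) - 22164\right) = \left(-40985 + \left(118 + 169 \cdot 120 \left(- \frac{1}{104}\right)\right)\right) \left(-11559 - 22164\right) = \left(-40985 + \left(118 + 169 \left(- \frac{15}{13}\right)\right)\right) \left(-33723\right) = \left(-40985 + \left(118 - 195\right)\right) \left(-33723\right) = \left(-40985 - 77\right) \left(-33723\right) = \left(-41062\right) \left(-33723\right) = 1384733826$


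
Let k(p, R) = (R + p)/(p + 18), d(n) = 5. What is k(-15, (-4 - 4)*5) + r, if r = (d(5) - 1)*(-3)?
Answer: -91/3 ≈ -30.333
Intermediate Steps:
k(p, R) = (R + p)/(18 + p)
r = -12 (r = (5 - 1)*(-3) = 4*(-3) = -12)
k(-15, (-4 - 4)*5) + r = ((-4 - 4)*5 - 15)/(18 - 15) - 12 = (-8*5 - 15)/3 - 12 = (-40 - 15)/3 - 12 = (⅓)*(-55) - 12 = -55/3 - 12 = -91/3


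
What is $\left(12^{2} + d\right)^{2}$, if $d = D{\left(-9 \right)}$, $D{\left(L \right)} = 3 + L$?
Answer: $19044$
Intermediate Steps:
$d = -6$ ($d = 3 - 9 = -6$)
$\left(12^{2} + d\right)^{2} = \left(12^{2} - 6\right)^{2} = \left(144 - 6\right)^{2} = 138^{2} = 19044$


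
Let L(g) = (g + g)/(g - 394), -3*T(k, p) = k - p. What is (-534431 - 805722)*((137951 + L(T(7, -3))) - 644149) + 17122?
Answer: 202158063353203/298 ≈ 6.7838e+11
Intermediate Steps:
T(k, p) = -k/3 + p/3 (T(k, p) = -(k - p)/3 = -k/3 + p/3)
L(g) = 2*g/(-394 + g) (L(g) = (2*g)/(-394 + g) = 2*g/(-394 + g))
(-534431 - 805722)*((137951 + L(T(7, -3))) - 644149) + 17122 = (-534431 - 805722)*((137951 + 2*(-1/3*7 + (1/3)*(-3))/(-394 + (-1/3*7 + (1/3)*(-3)))) - 644149) + 17122 = -1340153*((137951 + 2*(-7/3 - 1)/(-394 + (-7/3 - 1))) - 644149) + 17122 = -1340153*((137951 + 2*(-10/3)/(-394 - 10/3)) - 644149) + 17122 = -1340153*((137951 + 2*(-10/3)/(-1192/3)) - 644149) + 17122 = -1340153*((137951 + 2*(-10/3)*(-3/1192)) - 644149) + 17122 = -1340153*((137951 + 5/298) - 644149) + 17122 = -1340153*(41109403/298 - 644149) + 17122 = -1340153*(-150846999/298) + 17122 = 202158058250847/298 + 17122 = 202158063353203/298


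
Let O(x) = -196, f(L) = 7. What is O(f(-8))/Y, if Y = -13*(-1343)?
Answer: -196/17459 ≈ -0.011226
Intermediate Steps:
Y = 17459
O(f(-8))/Y = -196/17459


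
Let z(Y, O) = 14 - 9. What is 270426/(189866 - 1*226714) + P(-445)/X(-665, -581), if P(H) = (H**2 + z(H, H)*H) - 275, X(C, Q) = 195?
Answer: 238399071/239512 ≈ 995.35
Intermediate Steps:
z(Y, O) = 5
P(H) = -275 + H**2 + 5*H (P(H) = (H**2 + 5*H) - 275 = -275 + H**2 + 5*H)
270426/(189866 - 1*226714) + P(-445)/X(-665, -581) = 270426/(189866 - 1*226714) + (-275 + (-445)**2 + 5*(-445))/195 = 270426/(189866 - 226714) + (-275 + 198025 - 2225)*(1/195) = 270426/(-36848) + 195525*(1/195) = 270426*(-1/36848) + 13035/13 = -135213/18424 + 13035/13 = 238399071/239512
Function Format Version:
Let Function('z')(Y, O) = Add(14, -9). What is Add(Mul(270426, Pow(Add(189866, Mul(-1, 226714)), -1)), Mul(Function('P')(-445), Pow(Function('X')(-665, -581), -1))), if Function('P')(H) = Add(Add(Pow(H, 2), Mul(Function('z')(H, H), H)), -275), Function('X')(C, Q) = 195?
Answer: Rational(238399071, 239512) ≈ 995.35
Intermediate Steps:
Function('z')(Y, O) = 5
Function('P')(H) = Add(-275, Pow(H, 2), Mul(5, H)) (Function('P')(H) = Add(Add(Pow(H, 2), Mul(5, H)), -275) = Add(-275, Pow(H, 2), Mul(5, H)))
Add(Mul(270426, Pow(Add(189866, Mul(-1, 226714)), -1)), Mul(Function('P')(-445), Pow(Function('X')(-665, -581), -1))) = Add(Mul(270426, Pow(Add(189866, Mul(-1, 226714)), -1)), Mul(Add(-275, Pow(-445, 2), Mul(5, -445)), Pow(195, -1))) = Add(Mul(270426, Pow(Add(189866, -226714), -1)), Mul(Add(-275, 198025, -2225), Rational(1, 195))) = Add(Mul(270426, Pow(-36848, -1)), Mul(195525, Rational(1, 195))) = Add(Mul(270426, Rational(-1, 36848)), Rational(13035, 13)) = Add(Rational(-135213, 18424), Rational(13035, 13)) = Rational(238399071, 239512)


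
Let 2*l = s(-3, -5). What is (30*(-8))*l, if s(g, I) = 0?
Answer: 0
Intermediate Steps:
l = 0 (l = (½)*0 = 0)
(30*(-8))*l = (30*(-8))*0 = -240*0 = 0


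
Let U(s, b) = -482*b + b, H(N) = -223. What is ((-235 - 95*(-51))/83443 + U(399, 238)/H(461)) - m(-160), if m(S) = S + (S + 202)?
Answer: 11749134886/18607789 ≈ 631.41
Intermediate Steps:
U(s, b) = -481*b
m(S) = 202 + 2*S (m(S) = S + (202 + S) = 202 + 2*S)
((-235 - 95*(-51))/83443 + U(399, 238)/H(461)) - m(-160) = ((-235 - 95*(-51))/83443 - 481*238/(-223)) - (202 + 2*(-160)) = ((-235 + 4845)*(1/83443) - 114478*(-1/223)) - (202 - 320) = (4610*(1/83443) + 114478/223) - 1*(-118) = (4610/83443 + 114478/223) + 118 = 9553415784/18607789 + 118 = 11749134886/18607789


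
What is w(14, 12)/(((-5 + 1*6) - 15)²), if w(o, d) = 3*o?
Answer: 3/14 ≈ 0.21429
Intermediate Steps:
w(14, 12)/(((-5 + 1*6) - 15)²) = (3*14)/(((-5 + 1*6) - 15)²) = 42/(((-5 + 6) - 15)²) = 42/((1 - 15)²) = 42/((-14)²) = 42/196 = 42*(1/196) = 3/14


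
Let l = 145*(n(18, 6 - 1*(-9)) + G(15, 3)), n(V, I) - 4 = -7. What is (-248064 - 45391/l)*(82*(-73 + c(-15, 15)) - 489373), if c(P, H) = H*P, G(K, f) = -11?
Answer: 258715434720961/2030 ≈ 1.2745e+11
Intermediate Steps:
n(V, I) = -3 (n(V, I) = 4 - 7 = -3)
l = -2030 (l = 145*(-3 - 11) = 145*(-14) = -2030)
(-248064 - 45391/l)*(82*(-73 + c(-15, 15)) - 489373) = (-248064 - 45391/(-2030))*(82*(-73 + 15*(-15)) - 489373) = (-248064 - 45391*(-1/2030))*(82*(-73 - 225) - 489373) = (-248064 + 45391/2030)*(82*(-298) - 489373) = -503524529*(-24436 - 489373)/2030 = -503524529/2030*(-513809) = 258715434720961/2030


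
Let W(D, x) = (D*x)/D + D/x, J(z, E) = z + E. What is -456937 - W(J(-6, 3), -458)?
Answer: -209067385/458 ≈ -4.5648e+5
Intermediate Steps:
J(z, E) = E + z
W(D, x) = x + D/x
-456937 - W(J(-6, 3), -458) = -456937 - (-458 + (3 - 6)/(-458)) = -456937 - (-458 - 3*(-1/458)) = -456937 - (-458 + 3/458) = -456937 - 1*(-209761/458) = -456937 + 209761/458 = -209067385/458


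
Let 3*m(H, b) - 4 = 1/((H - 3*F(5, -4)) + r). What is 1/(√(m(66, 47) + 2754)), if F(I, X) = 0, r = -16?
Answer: 5*√275534/137767 ≈ 0.019051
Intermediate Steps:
m(H, b) = 4/3 + 1/(3*(-16 + H)) (m(H, b) = 4/3 + 1/(3*((H - 3*0) - 16)) = 4/3 + 1/(3*((H + 0) - 16)) = 4/3 + 1/(3*(H - 16)) = 4/3 + 1/(3*(-16 + H)))
1/(√(m(66, 47) + 2754)) = 1/(√((-63 + 4*66)/(3*(-16 + 66)) + 2754)) = 1/(√((⅓)*(-63 + 264)/50 + 2754)) = 1/(√((⅓)*(1/50)*201 + 2754)) = 1/(√(67/50 + 2754)) = 1/(√(137767/50)) = 1/(√275534/10) = 5*√275534/137767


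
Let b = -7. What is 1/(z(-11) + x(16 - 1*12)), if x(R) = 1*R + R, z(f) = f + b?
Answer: -1/10 ≈ -0.10000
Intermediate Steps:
z(f) = -7 + f (z(f) = f - 7 = -7 + f)
x(R) = 2*R (x(R) = R + R = 2*R)
1/(z(-11) + x(16 - 1*12)) = 1/((-7 - 11) + 2*(16 - 1*12)) = 1/(-18 + 2*(16 - 12)) = 1/(-18 + 2*4) = 1/(-18 + 8) = 1/(-10) = -1/10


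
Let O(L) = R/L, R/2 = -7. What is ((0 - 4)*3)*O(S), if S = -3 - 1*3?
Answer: -28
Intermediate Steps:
R = -14 (R = 2*(-7) = -14)
S = -6 (S = -3 - 3 = -6)
O(L) = -14/L
((0 - 4)*3)*O(S) = ((0 - 4)*3)*(-14/(-6)) = (-4*3)*(-14*(-⅙)) = -12*7/3 = -28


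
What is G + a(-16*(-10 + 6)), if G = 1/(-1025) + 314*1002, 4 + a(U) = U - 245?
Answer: 322304074/1025 ≈ 3.1444e+5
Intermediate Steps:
a(U) = -249 + U (a(U) = -4 + (U - 245) = -4 + (-245 + U) = -249 + U)
G = 322493699/1025 (G = -1/1025 + 314628 = 322493699/1025 ≈ 3.1463e+5)
G + a(-16*(-10 + 6)) = 322493699/1025 + (-249 - 16*(-10 + 6)) = 322493699/1025 + (-249 - 16*(-4)) = 322493699/1025 + (-249 + 64) = 322493699/1025 - 185 = 322304074/1025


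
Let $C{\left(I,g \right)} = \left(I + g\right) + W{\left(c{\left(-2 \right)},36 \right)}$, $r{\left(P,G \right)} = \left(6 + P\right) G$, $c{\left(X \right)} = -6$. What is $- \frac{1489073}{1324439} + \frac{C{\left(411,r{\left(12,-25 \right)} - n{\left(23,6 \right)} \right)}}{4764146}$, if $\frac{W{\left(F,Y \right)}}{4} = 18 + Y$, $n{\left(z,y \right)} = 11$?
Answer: $- \frac{3546970659892}{3154910382047} \approx -1.1243$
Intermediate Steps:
$W{\left(F,Y \right)} = 72 + 4 Y$ ($W{\left(F,Y \right)} = 4 \left(18 + Y\right) = 72 + 4 Y$)
$r{\left(P,G \right)} = G \left(6 + P\right)$
$C{\left(I,g \right)} = 216 + I + g$ ($C{\left(I,g \right)} = \left(I + g\right) + \left(72 + 4 \cdot 36\right) = \left(I + g\right) + \left(72 + 144\right) = \left(I + g\right) + 216 = 216 + I + g$)
$- \frac{1489073}{1324439} + \frac{C{\left(411,r{\left(12,-25 \right)} - n{\left(23,6 \right)} \right)}}{4764146} = - \frac{1489073}{1324439} + \frac{216 + 411 - \left(11 + 25 \left(6 + 12\right)\right)}{4764146} = \left(-1489073\right) \frac{1}{1324439} + \left(216 + 411 - 461\right) \frac{1}{4764146} = - \frac{1489073}{1324439} + \left(216 + 411 - 461\right) \frac{1}{4764146} = - \frac{1489073}{1324439} + 166 \cdot \frac{1}{4764146} = - \frac{1489073}{1324439} + \frac{83}{2382073} = - \frac{3546970659892}{3154910382047}$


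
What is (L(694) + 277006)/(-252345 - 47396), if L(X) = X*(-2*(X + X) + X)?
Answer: 1167902/299741 ≈ 3.8964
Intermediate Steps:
L(X) = -3*X² (L(X) = X*(-4*X + X) = X*(-3*X) = -3*X²)
(L(694) + 277006)/(-252345 - 47396) = (-3*694² + 277006)/(-252345 - 47396) = (-3*481636 + 277006)/(-299741) = (-1444908 + 277006)*(-1/299741) = -1167902*(-1/299741) = 1167902/299741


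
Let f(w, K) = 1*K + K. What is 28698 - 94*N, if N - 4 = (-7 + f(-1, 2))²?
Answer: 27476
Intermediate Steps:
f(w, K) = 2*K (f(w, K) = K + K = 2*K)
N = 13 (N = 4 + (-7 + 2*2)² = 4 + (-7 + 4)² = 4 + (-3)² = 4 + 9 = 13)
28698 - 94*N = 28698 - 94*13 = 28698 - 1222 = 27476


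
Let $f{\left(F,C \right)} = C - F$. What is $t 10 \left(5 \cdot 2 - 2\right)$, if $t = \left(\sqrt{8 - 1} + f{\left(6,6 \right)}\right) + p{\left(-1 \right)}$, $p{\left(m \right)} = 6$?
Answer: $480 + 80 \sqrt{7} \approx 691.66$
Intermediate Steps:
$t = 6 + \sqrt{7}$ ($t = \left(\sqrt{8 - 1} + \left(6 - 6\right)\right) + 6 = \left(\sqrt{7} + \left(6 - 6\right)\right) + 6 = \left(\sqrt{7} + 0\right) + 6 = \sqrt{7} + 6 = 6 + \sqrt{7} \approx 8.6458$)
$t 10 \left(5 \cdot 2 - 2\right) = \left(6 + \sqrt{7}\right) 10 \left(5 \cdot 2 - 2\right) = \left(60 + 10 \sqrt{7}\right) \left(10 - 2\right) = \left(60 + 10 \sqrt{7}\right) 8 = 480 + 80 \sqrt{7}$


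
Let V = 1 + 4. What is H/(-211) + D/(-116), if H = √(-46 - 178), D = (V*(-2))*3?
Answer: 15/58 - 4*I*√14/211 ≈ 0.25862 - 0.070932*I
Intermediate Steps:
V = 5
D = -30 (D = (5*(-2))*3 = -10*3 = -30)
H = 4*I*√14 (H = √(-224) = 4*I*√14 ≈ 14.967*I)
H/(-211) + D/(-116) = (4*I*√14)/(-211) - 30/(-116) = (4*I*√14)*(-1/211) - 30*(-1/116) = -4*I*√14/211 + 15/58 = 15/58 - 4*I*√14/211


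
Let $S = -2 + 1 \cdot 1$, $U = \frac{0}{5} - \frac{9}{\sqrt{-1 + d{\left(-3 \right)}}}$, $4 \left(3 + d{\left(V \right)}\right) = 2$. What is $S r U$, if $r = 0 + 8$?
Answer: $- \frac{72 i \sqrt{14}}{7} \approx - 38.486 i$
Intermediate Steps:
$r = 8$
$d{\left(V \right)} = - \frac{5}{2}$ ($d{\left(V \right)} = -3 + \frac{1}{4} \cdot 2 = -3 + \frac{1}{2} = - \frac{5}{2}$)
$U = \frac{9 i \sqrt{14}}{7}$ ($U = \frac{0}{5} - \frac{9}{\sqrt{-1 - \frac{5}{2}}} = 0 \cdot \frac{1}{5} - \frac{9}{\sqrt{- \frac{7}{2}}} = 0 - \frac{9}{\frac{1}{2} i \sqrt{14}} = 0 - 9 \left(- \frac{i \sqrt{14}}{7}\right) = 0 + \frac{9 i \sqrt{14}}{7} = \frac{9 i \sqrt{14}}{7} \approx 4.8107 i$)
$S = -1$ ($S = -2 + 1 = -1$)
$S r U = \left(-1\right) 8 \frac{9 i \sqrt{14}}{7} = - 8 \frac{9 i \sqrt{14}}{7} = - \frac{72 i \sqrt{14}}{7}$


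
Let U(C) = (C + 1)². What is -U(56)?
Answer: -3249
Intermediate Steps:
U(C) = (1 + C)²
-U(56) = -(1 + 56)² = -1*57² = -1*3249 = -3249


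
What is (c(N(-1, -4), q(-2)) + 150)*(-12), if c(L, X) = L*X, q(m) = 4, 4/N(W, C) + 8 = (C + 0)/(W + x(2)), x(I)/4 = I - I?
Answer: -1752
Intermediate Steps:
x(I) = 0 (x(I) = 4*(I - I) = 4*0 = 0)
N(W, C) = 4/(-8 + C/W) (N(W, C) = 4/(-8 + (C + 0)/(W + 0)) = 4/(-8 + C/W))
(c(N(-1, -4), q(-2)) + 150)*(-12) = ((4*(-1)/(-4 - 8*(-1)))*4 + 150)*(-12) = ((4*(-1)/(-4 + 8))*4 + 150)*(-12) = ((4*(-1)/4)*4 + 150)*(-12) = ((4*(-1)*(¼))*4 + 150)*(-12) = (-1*4 + 150)*(-12) = (-4 + 150)*(-12) = 146*(-12) = -1752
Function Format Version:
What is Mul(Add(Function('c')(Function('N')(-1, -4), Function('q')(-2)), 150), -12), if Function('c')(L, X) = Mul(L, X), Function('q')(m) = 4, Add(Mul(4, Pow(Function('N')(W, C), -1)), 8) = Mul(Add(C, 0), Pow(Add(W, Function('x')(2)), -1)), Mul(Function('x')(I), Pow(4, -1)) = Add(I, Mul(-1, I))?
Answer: -1752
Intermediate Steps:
Function('x')(I) = 0 (Function('x')(I) = Mul(4, Add(I, Mul(-1, I))) = Mul(4, 0) = 0)
Function('N')(W, C) = Mul(4, Pow(Add(-8, Mul(C, Pow(W, -1))), -1)) (Function('N')(W, C) = Mul(4, Pow(Add(-8, Mul(Add(C, 0), Pow(Add(W, 0), -1))), -1)) = Mul(4, Pow(Add(-8, Mul(C, Pow(W, -1))), -1)))
Mul(Add(Function('c')(Function('N')(-1, -4), Function('q')(-2)), 150), -12) = Mul(Add(Mul(Mul(4, -1, Pow(Add(-4, Mul(-8, -1)), -1)), 4), 150), -12) = Mul(Add(Mul(Mul(4, -1, Pow(Add(-4, 8), -1)), 4), 150), -12) = Mul(Add(Mul(Mul(4, -1, Pow(4, -1)), 4), 150), -12) = Mul(Add(Mul(Mul(4, -1, Rational(1, 4)), 4), 150), -12) = Mul(Add(Mul(-1, 4), 150), -12) = Mul(Add(-4, 150), -12) = Mul(146, -12) = -1752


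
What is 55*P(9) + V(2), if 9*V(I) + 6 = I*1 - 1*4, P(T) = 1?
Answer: 487/9 ≈ 54.111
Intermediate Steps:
V(I) = -10/9 + I/9 (V(I) = -⅔ + (I*1 - 1*4)/9 = -⅔ + (I - 4)/9 = -⅔ + (-4 + I)/9 = -⅔ + (-4/9 + I/9) = -10/9 + I/9)
55*P(9) + V(2) = 55*1 + (-10/9 + (⅑)*2) = 55 + (-10/9 + 2/9) = 55 - 8/9 = 487/9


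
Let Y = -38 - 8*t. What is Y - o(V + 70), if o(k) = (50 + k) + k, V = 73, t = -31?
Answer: -126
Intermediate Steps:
Y = 210 (Y = -38 - 8*(-31) = -38 + 248 = 210)
o(k) = 50 + 2*k
Y - o(V + 70) = 210 - (50 + 2*(73 + 70)) = 210 - (50 + 2*143) = 210 - (50 + 286) = 210 - 1*336 = 210 - 336 = -126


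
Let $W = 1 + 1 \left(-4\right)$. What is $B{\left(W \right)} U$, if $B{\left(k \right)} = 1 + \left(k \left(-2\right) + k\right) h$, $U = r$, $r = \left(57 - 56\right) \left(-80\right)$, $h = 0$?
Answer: $-80$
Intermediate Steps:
$r = -80$ ($r = 1 \left(-80\right) = -80$)
$U = -80$
$W = -3$ ($W = 1 - 4 = -3$)
$B{\left(k \right)} = 1$ ($B{\left(k \right)} = 1 + \left(k \left(-2\right) + k\right) 0 = 1 + \left(- 2 k + k\right) 0 = 1 + - k 0 = 1 + 0 = 1$)
$B{\left(W \right)} U = 1 \left(-80\right) = -80$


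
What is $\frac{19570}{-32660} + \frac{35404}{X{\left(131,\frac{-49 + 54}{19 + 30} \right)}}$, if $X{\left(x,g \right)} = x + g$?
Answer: $\frac{353329498}{1311299} \approx 269.45$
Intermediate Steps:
$X{\left(x,g \right)} = g + x$
$\frac{19570}{-32660} + \frac{35404}{X{\left(131,\frac{-49 + 54}{19 + 30} \right)}} = \frac{19570}{-32660} + \frac{35404}{\frac{-49 + 54}{19 + 30} + 131} = 19570 \left(- \frac{1}{32660}\right) + \frac{35404}{\frac{5}{49} + 131} = - \frac{1957}{3266} + \frac{35404}{5 \cdot \frac{1}{49} + 131} = - \frac{1957}{3266} + \frac{35404}{\frac{5}{49} + 131} = - \frac{1957}{3266} + \frac{35404}{\frac{6424}{49}} = - \frac{1957}{3266} + 35404 \cdot \frac{49}{6424} = - \frac{1957}{3266} + \frac{433699}{1606} = \frac{353329498}{1311299}$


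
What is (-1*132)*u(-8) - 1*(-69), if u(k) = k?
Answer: 1125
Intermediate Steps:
(-1*132)*u(-8) - 1*(-69) = -1*132*(-8) - 1*(-69) = -132*(-8) + 69 = 1056 + 69 = 1125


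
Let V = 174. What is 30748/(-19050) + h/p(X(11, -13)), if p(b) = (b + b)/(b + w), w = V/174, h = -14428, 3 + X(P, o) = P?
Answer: -309271571/38100 ≈ -8117.4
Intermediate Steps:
X(P, o) = -3 + P
w = 1 (w = 174/174 = 174*(1/174) = 1)
p(b) = 2*b/(1 + b) (p(b) = (b + b)/(b + 1) = (2*b)/(1 + b) = 2*b/(1 + b))
30748/(-19050) + h/p(X(11, -13)) = 30748/(-19050) - 14428*(1 + (-3 + 11))/(2*(-3 + 11)) = 30748*(-1/19050) - 14428/(2*8/(1 + 8)) = -15374/9525 - 14428/(2*8/9) = -15374/9525 - 14428/(2*8*(⅑)) = -15374/9525 - 14428/16/9 = -15374/9525 - 14428*9/16 = -15374/9525 - 32463/4 = -309271571/38100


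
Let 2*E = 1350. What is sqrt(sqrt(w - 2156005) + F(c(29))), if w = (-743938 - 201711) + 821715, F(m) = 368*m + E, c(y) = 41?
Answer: sqrt(15763 + I*sqrt(2279939)) ≈ 125.69 + 6.0064*I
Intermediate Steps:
E = 675 (E = (1/2)*1350 = 675)
F(m) = 675 + 368*m (F(m) = 368*m + 675 = 675 + 368*m)
w = -123934 (w = -945649 + 821715 = -123934)
sqrt(sqrt(w - 2156005) + F(c(29))) = sqrt(sqrt(-123934 - 2156005) + (675 + 368*41)) = sqrt(sqrt(-2279939) + (675 + 15088)) = sqrt(I*sqrt(2279939) + 15763) = sqrt(15763 + I*sqrt(2279939))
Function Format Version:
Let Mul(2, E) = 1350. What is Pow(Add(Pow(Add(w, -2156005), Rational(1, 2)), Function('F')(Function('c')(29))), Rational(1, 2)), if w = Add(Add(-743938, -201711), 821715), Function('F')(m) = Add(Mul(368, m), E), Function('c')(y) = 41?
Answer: Pow(Add(15763, Mul(I, Pow(2279939, Rational(1, 2)))), Rational(1, 2)) ≈ Add(125.69, Mul(6.0064, I))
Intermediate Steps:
E = 675 (E = Mul(Rational(1, 2), 1350) = 675)
Function('F')(m) = Add(675, Mul(368, m)) (Function('F')(m) = Add(Mul(368, m), 675) = Add(675, Mul(368, m)))
w = -123934 (w = Add(-945649, 821715) = -123934)
Pow(Add(Pow(Add(w, -2156005), Rational(1, 2)), Function('F')(Function('c')(29))), Rational(1, 2)) = Pow(Add(Pow(Add(-123934, -2156005), Rational(1, 2)), Add(675, Mul(368, 41))), Rational(1, 2)) = Pow(Add(Pow(-2279939, Rational(1, 2)), Add(675, 15088)), Rational(1, 2)) = Pow(Add(Mul(I, Pow(2279939, Rational(1, 2))), 15763), Rational(1, 2)) = Pow(Add(15763, Mul(I, Pow(2279939, Rational(1, 2)))), Rational(1, 2))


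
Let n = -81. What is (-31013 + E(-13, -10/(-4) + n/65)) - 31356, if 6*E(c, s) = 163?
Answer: -374051/6 ≈ -62342.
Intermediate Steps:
E(c, s) = 163/6 (E(c, s) = (⅙)*163 = 163/6)
(-31013 + E(-13, -10/(-4) + n/65)) - 31356 = (-31013 + 163/6) - 31356 = -185915/6 - 31356 = -374051/6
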